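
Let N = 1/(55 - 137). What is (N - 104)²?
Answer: 72743841/6724 ≈ 10819.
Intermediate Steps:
N = -1/82 (N = 1/(-82) = -1/82 ≈ -0.012195)
(N - 104)² = (-1/82 - 104)² = (-8529/82)² = 72743841/6724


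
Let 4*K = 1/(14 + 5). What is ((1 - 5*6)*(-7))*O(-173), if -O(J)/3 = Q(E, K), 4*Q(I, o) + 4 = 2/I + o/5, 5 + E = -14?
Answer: 949431/1520 ≈ 624.63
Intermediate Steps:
E = -19 (E = -5 - 14 = -19)
K = 1/76 (K = 1/(4*(14 + 5)) = (¼)/19 = (¼)*(1/19) = 1/76 ≈ 0.013158)
Q(I, o) = -1 + 1/(2*I) + o/20 (Q(I, o) = -1 + (2/I + o/5)/4 = -1 + (1/(2*I) + o/20) = -1 + 1/(2*I) + o/20)
O(J) = 4677/1520 (O(J) = -3*(10 - 19*(-20 + 1/76))/(20*(-19)) = -3*(-1)*(10 - 19*(-1519/76))/(20*19) = -3*(-1)*(10 + 1519/4)/(20*19) = -3*(-1)*1559/(20*19*4) = -3*(-1559/1520) = 4677/1520)
((1 - 5*6)*(-7))*O(-173) = ((1 - 5*6)*(-7))*(4677/1520) = ((1 - 30)*(-7))*(4677/1520) = -29*(-7)*(4677/1520) = 203*(4677/1520) = 949431/1520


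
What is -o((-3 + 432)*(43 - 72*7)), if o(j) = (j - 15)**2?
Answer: -39118510656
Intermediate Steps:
o(j) = (-15 + j)**2
-o((-3 + 432)*(43 - 72*7)) = -(-15 + (-3 + 432)*(43 - 72*7))**2 = -(-15 + 429*(43 - 504))**2 = -(-15 + 429*(-461))**2 = -(-15 - 197769)**2 = -1*(-197784)**2 = -1*39118510656 = -39118510656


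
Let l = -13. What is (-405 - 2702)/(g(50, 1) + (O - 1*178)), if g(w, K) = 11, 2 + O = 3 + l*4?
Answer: 3107/218 ≈ 14.252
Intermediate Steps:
O = -51 (O = -2 + (3 - 13*4) = -2 + (3 - 52) = -2 - 49 = -51)
(-405 - 2702)/(g(50, 1) + (O - 1*178)) = (-405 - 2702)/(11 + (-51 - 1*178)) = -3107/(11 + (-51 - 178)) = -3107/(11 - 229) = -3107/(-218) = -3107*(-1/218) = 3107/218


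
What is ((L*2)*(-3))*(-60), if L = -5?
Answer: -1800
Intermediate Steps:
((L*2)*(-3))*(-60) = (-5*2*(-3))*(-60) = -10*(-3)*(-60) = 30*(-60) = -1800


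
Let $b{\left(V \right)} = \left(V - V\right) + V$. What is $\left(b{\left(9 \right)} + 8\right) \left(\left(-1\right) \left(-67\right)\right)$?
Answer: $1139$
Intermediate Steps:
$b{\left(V \right)} = V$ ($b{\left(V \right)} = 0 + V = V$)
$\left(b{\left(9 \right)} + 8\right) \left(\left(-1\right) \left(-67\right)\right) = \left(9 + 8\right) \left(\left(-1\right) \left(-67\right)\right) = 17 \cdot 67 = 1139$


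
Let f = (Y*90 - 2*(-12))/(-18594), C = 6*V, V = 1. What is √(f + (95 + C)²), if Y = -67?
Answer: 10*√979714761/3099 ≈ 101.00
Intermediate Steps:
C = 6 (C = 6*1 = 6)
f = 1001/3099 (f = (-67*90 - 2*(-12))/(-18594) = (-6030 + 24)*(-1/18594) = -6006*(-1/18594) = 1001/3099 ≈ 0.32301)
√(f + (95 + C)²) = √(1001/3099 + (95 + 6)²) = √(1001/3099 + 101²) = √(1001/3099 + 10201) = √(31613900/3099) = 10*√979714761/3099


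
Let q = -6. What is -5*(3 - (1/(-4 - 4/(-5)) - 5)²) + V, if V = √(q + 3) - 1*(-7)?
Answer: 34077/256 + I*√3 ≈ 133.11 + 1.732*I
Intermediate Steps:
V = 7 + I*√3 (V = √(-6 + 3) - 1*(-7) = √(-3) + 7 = I*√3 + 7 = 7 + I*√3 ≈ 7.0 + 1.732*I)
-5*(3 - (1/(-4 - 4/(-5)) - 5)²) + V = -5*(3 - (1/(-4 - 4/(-5)) - 5)²) + (7 + I*√3) = -5*(3 - (1/(-4 - 4*(-⅕)) - 5)²) + (7 + I*√3) = -5*(3 - (1/(-4 + ⅘) - 5)²) + (7 + I*√3) = -5*(3 - (1/(-16/5) - 5)²) + (7 + I*√3) = -5*(3 - (-5/16 - 5)²) + (7 + I*√3) = -5*(3 - (-85/16)²) + (7 + I*√3) = -5*(3 - 1*7225/256) + (7 + I*√3) = -5*(3 - 7225/256) + (7 + I*√3) = -5*(-6457/256) + (7 + I*√3) = 32285/256 + (7 + I*√3) = 34077/256 + I*√3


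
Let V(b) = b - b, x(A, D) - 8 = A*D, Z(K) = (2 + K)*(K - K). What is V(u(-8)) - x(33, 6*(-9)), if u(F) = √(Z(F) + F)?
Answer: 1774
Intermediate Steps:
Z(K) = 0 (Z(K) = (2 + K)*0 = 0)
x(A, D) = 8 + A*D
u(F) = √F (u(F) = √(0 + F) = √F)
V(b) = 0
V(u(-8)) - x(33, 6*(-9)) = 0 - (8 + 33*(6*(-9))) = 0 - (8 + 33*(-54)) = 0 - (8 - 1782) = 0 - 1*(-1774) = 0 + 1774 = 1774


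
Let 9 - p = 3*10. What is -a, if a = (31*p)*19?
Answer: 12369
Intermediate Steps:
p = -21 (p = 9 - 3*10 = 9 - 1*30 = 9 - 30 = -21)
a = -12369 (a = (31*(-21))*19 = -651*19 = -12369)
-a = -1*(-12369) = 12369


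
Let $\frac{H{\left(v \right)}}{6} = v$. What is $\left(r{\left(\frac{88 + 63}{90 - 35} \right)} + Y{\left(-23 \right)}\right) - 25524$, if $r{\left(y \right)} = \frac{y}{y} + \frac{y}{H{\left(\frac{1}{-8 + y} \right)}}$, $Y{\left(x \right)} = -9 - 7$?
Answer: $- \frac{463576489}{18150} \approx -25541.0$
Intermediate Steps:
$Y{\left(x \right)} = -16$
$H{\left(v \right)} = 6 v$
$r{\left(y \right)} = 1 + y \left(- \frac{4}{3} + \frac{y}{6}\right)$ ($r{\left(y \right)} = \frac{y}{y} + \frac{y}{6 \frac{1}{-8 + y}} = 1 + y \left(- \frac{4}{3} + \frac{y}{6}\right)$)
$\left(r{\left(\frac{88 + 63}{90 - 35} \right)} + Y{\left(-23 \right)}\right) - 25524 = \left(\left(1 + \frac{\frac{88 + 63}{90 - 35} \left(-8 + \frac{88 + 63}{90 - 35}\right)}{6}\right) - 16\right) - 25524 = \left(\left(1 + \frac{\frac{151}{55} \left(-8 + \frac{151}{55}\right)}{6}\right) - 16\right) - 25524 = \left(\left(1 + \frac{151 \cdot \frac{1}{55} \left(-8 + 151 \cdot \frac{1}{55}\right)}{6}\right) - 16\right) - 25524 = \left(\left(1 + \frac{1}{6} \cdot \frac{151}{55} \left(-8 + \frac{151}{55}\right)\right) - 16\right) - 25524 = \left(\left(1 + \frac{1}{6} \cdot \frac{151}{55} \left(- \frac{289}{55}\right)\right) - 16\right) - 25524 = \left(\left(1 - \frac{43639}{18150}\right) - 16\right) - 25524 = \left(- \frac{25489}{18150} - 16\right) - 25524 = - \frac{315889}{18150} - 25524 = - \frac{463576489}{18150}$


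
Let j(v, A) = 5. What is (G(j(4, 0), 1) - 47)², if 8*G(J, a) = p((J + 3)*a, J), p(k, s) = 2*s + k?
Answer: 32041/16 ≈ 2002.6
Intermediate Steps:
p(k, s) = k + 2*s
G(J, a) = J/4 + a*(3 + J)/8 (G(J, a) = ((J + 3)*a + 2*J)/8 = ((3 + J)*a + 2*J)/8 = (a*(3 + J) + 2*J)/8 = (2*J + a*(3 + J))/8 = J/4 + a*(3 + J)/8)
(G(j(4, 0), 1) - 47)² = (((¼)*5 + (⅛)*1*(3 + 5)) - 47)² = ((5/4 + (⅛)*1*8) - 47)² = ((5/4 + 1) - 47)² = (9/4 - 47)² = (-179/4)² = 32041/16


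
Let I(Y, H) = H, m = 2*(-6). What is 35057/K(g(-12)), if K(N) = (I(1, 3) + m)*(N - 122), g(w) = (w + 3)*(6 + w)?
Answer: 35057/612 ≈ 57.283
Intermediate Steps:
m = -12
g(w) = (3 + w)*(6 + w)
K(N) = 1098 - 9*N (K(N) = (3 - 12)*(N - 122) = -9*(-122 + N) = 1098 - 9*N)
35057/K(g(-12)) = 35057/(1098 - 9*(18 + (-12)² + 9*(-12))) = 35057/(1098 - 9*(18 + 144 - 108)) = 35057/(1098 - 9*54) = 35057/(1098 - 486) = 35057/612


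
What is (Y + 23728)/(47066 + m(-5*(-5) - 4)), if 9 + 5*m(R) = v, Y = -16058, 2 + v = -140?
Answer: 38350/235179 ≈ 0.16307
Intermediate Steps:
v = -142 (v = -2 - 140 = -142)
m(R) = -151/5 (m(R) = -9/5 + (⅕)*(-142) = -9/5 - 142/5 = -151/5)
(Y + 23728)/(47066 + m(-5*(-5) - 4)) = (-16058 + 23728)/(47066 - 151/5) = 7670/(235179/5) = 7670*(5/235179) = 38350/235179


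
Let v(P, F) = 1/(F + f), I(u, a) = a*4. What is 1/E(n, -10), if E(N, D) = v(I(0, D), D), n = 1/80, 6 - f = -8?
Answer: 4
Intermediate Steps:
f = 14 (f = 6 - 1*(-8) = 6 + 8 = 14)
I(u, a) = 4*a
n = 1/80 ≈ 0.012500
v(P, F) = 1/(14 + F) (v(P, F) = 1/(F + 14) = 1/(14 + F))
E(N, D) = 1/(14 + D)
1/E(n, -10) = 1/(1/(14 - 10)) = 1/(1/4) = 4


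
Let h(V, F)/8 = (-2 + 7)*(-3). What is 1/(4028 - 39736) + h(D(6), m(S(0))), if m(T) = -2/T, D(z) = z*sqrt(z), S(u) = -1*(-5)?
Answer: -4284961/35708 ≈ -120.00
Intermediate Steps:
S(u) = 5
D(z) = z**(3/2)
h(V, F) = -120 (h(V, F) = 8*((-2 + 7)*(-3)) = 8*(5*(-3)) = 8*(-15) = -120)
1/(4028 - 39736) + h(D(6), m(S(0))) = 1/(4028 - 39736) - 120 = 1/(-35708) - 120 = -1/35708 - 120 = -4284961/35708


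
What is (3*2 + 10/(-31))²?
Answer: 30976/961 ≈ 32.233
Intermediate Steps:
(3*2 + 10/(-31))² = (6 + 10*(-1/31))² = (6 - 10/31)² = (176/31)² = 30976/961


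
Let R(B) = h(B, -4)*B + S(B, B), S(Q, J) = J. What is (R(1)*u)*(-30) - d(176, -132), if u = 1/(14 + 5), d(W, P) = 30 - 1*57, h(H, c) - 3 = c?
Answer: 27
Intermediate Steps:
h(H, c) = 3 + c
d(W, P) = -27 (d(W, P) = 30 - 57 = -27)
u = 1/19 ≈ 0.052632
R(B) = 0 (R(B) = (3 - 4)*B + B = -B + B = 0)
(R(1)*u)*(-30) - d(176, -132) = (0*(1/19))*(-30) - 1*(-27) = 0*(-30) + 27 = 0 + 27 = 27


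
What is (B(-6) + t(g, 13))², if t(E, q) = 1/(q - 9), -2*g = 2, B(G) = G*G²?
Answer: 744769/16 ≈ 46548.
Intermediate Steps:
B(G) = G³
g = -1 (g = -½*2 = -1)
t(E, q) = 1/(-9 + q)
(B(-6) + t(g, 13))² = ((-6)³ + 1/(-9 + 13))² = (-216 + 1/4)² = (-216 + ¼)² = (-863/4)² = 744769/16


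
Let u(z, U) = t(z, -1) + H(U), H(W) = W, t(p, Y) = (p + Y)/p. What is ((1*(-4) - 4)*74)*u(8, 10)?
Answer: -6438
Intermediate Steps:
t(p, Y) = (Y + p)/p
u(z, U) = U + (-1 + z)/z (u(z, U) = (-1 + z)/z + U = U + (-1 + z)/z)
((1*(-4) - 4)*74)*u(8, 10) = ((1*(-4) - 4)*74)*(1 + 10 - 1/8) = ((-4 - 4)*74)*(1 + 10 - 1*1/8) = (-8*74)*(1 + 10 - 1/8) = -592*87/8 = -6438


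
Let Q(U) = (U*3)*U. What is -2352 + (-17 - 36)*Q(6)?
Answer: -8076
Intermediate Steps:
Q(U) = 3*U² (Q(U) = (3*U)*U = 3*U²)
-2352 + (-17 - 36)*Q(6) = -2352 + (-17 - 36)*(3*6²) = -2352 - 159*36 = -2352 - 53*108 = -2352 - 5724 = -8076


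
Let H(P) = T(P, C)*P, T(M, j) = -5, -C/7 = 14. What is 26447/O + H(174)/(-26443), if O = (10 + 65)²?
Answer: 704231771/148741875 ≈ 4.7346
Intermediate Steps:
C = -98 (C = -7*14 = -98)
H(P) = -5*P
O = 5625 (O = 75² = 5625)
26447/O + H(174)/(-26443) = 26447/5625 - 5*174/(-26443) = 26447*(1/5625) - 870*(-1/26443) = 26447/5625 + 870/26443 = 704231771/148741875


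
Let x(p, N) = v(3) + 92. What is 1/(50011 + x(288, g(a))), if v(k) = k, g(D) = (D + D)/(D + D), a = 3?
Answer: 1/50106 ≈ 1.9958e-5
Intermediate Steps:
g(D) = 1 (g(D) = (2*D)/((2*D)) = (2*D)*(1/(2*D)) = 1)
x(p, N) = 95 (x(p, N) = 3 + 92 = 95)
1/(50011 + x(288, g(a))) = 1/(50011 + 95) = 1/50106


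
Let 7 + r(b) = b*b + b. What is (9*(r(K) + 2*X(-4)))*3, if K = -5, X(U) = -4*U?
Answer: 1215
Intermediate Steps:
r(b) = -7 + b + b² (r(b) = -7 + (b*b + b) = -7 + (b² + b) = -7 + (b + b²) = -7 + b + b²)
(9*(r(K) + 2*X(-4)))*3 = (9*((-7 - 5 + (-5)²) + 2*(-4*(-4))))*3 = (9*((-7 - 5 + 25) + 2*16))*3 = (9*(13 + 32))*3 = (9*45)*3 = 405*3 = 1215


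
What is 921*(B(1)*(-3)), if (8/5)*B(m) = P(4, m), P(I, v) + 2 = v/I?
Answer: 96705/32 ≈ 3022.0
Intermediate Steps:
P(I, v) = -2 + v/I
B(m) = -5/4 + 5*m/32 (B(m) = 5*(-2 + m/4)/8 = -5/4 + 5*m/32)
921*(B(1)*(-3)) = 921*((-5/4 + (5/32)*1)*(-3)) = 921*((-5/4 + 5/32)*(-3)) = 921*(-35/32*(-3)) = 921*(105/32) = 96705/32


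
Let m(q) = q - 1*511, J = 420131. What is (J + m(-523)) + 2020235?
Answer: 2439332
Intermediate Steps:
m(q) = -511 + q (m(q) = q - 511 = -511 + q)
(J + m(-523)) + 2020235 = (420131 + (-511 - 523)) + 2020235 = (420131 - 1034) + 2020235 = 419097 + 2020235 = 2439332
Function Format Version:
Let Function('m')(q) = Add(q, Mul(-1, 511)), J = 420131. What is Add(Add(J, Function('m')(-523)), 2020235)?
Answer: 2439332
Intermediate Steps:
Function('m')(q) = Add(-511, q) (Function('m')(q) = Add(q, -511) = Add(-511, q))
Add(Add(J, Function('m')(-523)), 2020235) = Add(Add(420131, Add(-511, -523)), 2020235) = Add(Add(420131, -1034), 2020235) = Add(419097, 2020235) = 2439332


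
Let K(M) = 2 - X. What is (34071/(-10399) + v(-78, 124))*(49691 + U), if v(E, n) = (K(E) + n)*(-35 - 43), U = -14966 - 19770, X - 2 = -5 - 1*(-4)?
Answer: -1516800720555/10399 ≈ -1.4586e+8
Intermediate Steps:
X = 1 (X = 2 + (-5 - 1*(-4)) = 2 + (-5 + 4) = 2 - 1 = 1)
U = -34736
K(M) = 1 (K(M) = 2 - 1*1 = 2 - 1 = 1)
v(E, n) = -78 - 78*n (v(E, n) = (1 + n)*(-35 - 43) = (1 + n)*(-78) = -78 - 78*n)
(34071/(-10399) + v(-78, 124))*(49691 + U) = (34071/(-10399) + (-78 - 78*124))*(49691 - 34736) = (34071*(-1/10399) + (-78 - 9672))*14955 = (-34071/10399 - 9750)*14955 = -101424321/10399*14955 = -1516800720555/10399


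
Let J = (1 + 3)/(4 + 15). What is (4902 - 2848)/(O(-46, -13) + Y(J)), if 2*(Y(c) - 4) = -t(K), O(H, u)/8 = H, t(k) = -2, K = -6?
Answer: -2054/363 ≈ -5.6584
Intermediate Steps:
J = 4/19 ≈ 0.21053
O(H, u) = 8*H
Y(c) = 5 (Y(c) = 4 + (-1*(-2))/2 = 4 + (1/2)*2 = 4 + 1 = 5)
(4902 - 2848)/(O(-46, -13) + Y(J)) = (4902 - 2848)/(8*(-46) + 5) = 2054/(-368 + 5) = 2054/(-363) = 2054*(-1/363) = -2054/363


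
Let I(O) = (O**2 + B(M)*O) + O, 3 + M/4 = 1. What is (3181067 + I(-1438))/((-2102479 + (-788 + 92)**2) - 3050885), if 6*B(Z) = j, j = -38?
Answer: -15769741/14006844 ≈ -1.1259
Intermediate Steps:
M = -8 (M = -12 + 4*1 = -12 + 4 = -8)
B(Z) = -19/3 (B(Z) = (1/6)*(-38) = -19/3)
I(O) = O**2 - 16*O/3 (I(O) = (O**2 - 19*O/3) + O = O**2 - 16*O/3)
(3181067 + I(-1438))/((-2102479 + (-788 + 92)**2) - 3050885) = (3181067 + (1/3)*(-1438)*(-16 + 3*(-1438)))/((-2102479 + (-788 + 92)**2) - 3050885) = (3181067 + (1/3)*(-1438)*(-16 - 4314))/((-2102479 + (-696)**2) - 3050885) = (3181067 + (1/3)*(-1438)*(-4330))/((-2102479 + 484416) - 3050885) = (3181067 + 6226540/3)/(-1618063 - 3050885) = (15769741/3)/(-4668948) = (15769741/3)*(-1/4668948) = -15769741/14006844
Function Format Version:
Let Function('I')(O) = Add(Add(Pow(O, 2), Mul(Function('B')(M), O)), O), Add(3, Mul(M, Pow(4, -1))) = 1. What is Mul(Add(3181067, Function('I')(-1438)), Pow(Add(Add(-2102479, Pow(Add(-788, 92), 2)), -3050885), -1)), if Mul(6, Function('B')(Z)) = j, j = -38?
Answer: Rational(-15769741, 14006844) ≈ -1.1259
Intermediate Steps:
M = -8 (M = Add(-12, Mul(4, 1)) = Add(-12, 4) = -8)
Function('B')(Z) = Rational(-19, 3) (Function('B')(Z) = Mul(Rational(1, 6), -38) = Rational(-19, 3))
Function('I')(O) = Add(Pow(O, 2), Mul(Rational(-16, 3), O)) (Function('I')(O) = Add(Add(Pow(O, 2), Mul(Rational(-19, 3), O)), O) = Add(Pow(O, 2), Mul(Rational(-16, 3), O)))
Mul(Add(3181067, Function('I')(-1438)), Pow(Add(Add(-2102479, Pow(Add(-788, 92), 2)), -3050885), -1)) = Mul(Add(3181067, Mul(Rational(1, 3), -1438, Add(-16, Mul(3, -1438)))), Pow(Add(Add(-2102479, Pow(Add(-788, 92), 2)), -3050885), -1)) = Mul(Add(3181067, Mul(Rational(1, 3), -1438, Add(-16, -4314))), Pow(Add(Add(-2102479, Pow(-696, 2)), -3050885), -1)) = Mul(Add(3181067, Mul(Rational(1, 3), -1438, -4330)), Pow(Add(Add(-2102479, 484416), -3050885), -1)) = Mul(Add(3181067, Rational(6226540, 3)), Pow(Add(-1618063, -3050885), -1)) = Mul(Rational(15769741, 3), Pow(-4668948, -1)) = Mul(Rational(15769741, 3), Rational(-1, 4668948)) = Rational(-15769741, 14006844)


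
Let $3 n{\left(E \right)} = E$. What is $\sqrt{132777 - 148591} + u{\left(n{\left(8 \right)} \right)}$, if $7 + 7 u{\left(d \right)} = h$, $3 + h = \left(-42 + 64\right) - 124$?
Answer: $-16 + i \sqrt{15814} \approx -16.0 + 125.75 i$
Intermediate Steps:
$n{\left(E \right)} = \frac{E}{3}$
$h = -105$ ($h = -3 + \left(\left(-42 + 64\right) - 124\right) = -3 + \left(22 - 124\right) = -3 - 102 = -105$)
$u{\left(d \right)} = -16$ ($u{\left(d \right)} = -1 + \frac{1}{7} \left(-105\right) = -1 - 15 = -16$)
$\sqrt{132777 - 148591} + u{\left(n{\left(8 \right)} \right)} = \sqrt{132777 - 148591} - 16 = \sqrt{-15814} - 16 = i \sqrt{15814} - 16 = -16 + i \sqrt{15814}$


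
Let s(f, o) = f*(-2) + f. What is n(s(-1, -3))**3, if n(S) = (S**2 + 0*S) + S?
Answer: 8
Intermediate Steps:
s(f, o) = -f (s(f, o) = -2*f + f = -f)
n(S) = S + S**2 (n(S) = (S**2 + 0) + S = S**2 + S = S + S**2)
n(s(-1, -3))**3 = ((-1*(-1))*(1 - 1*(-1)))**3 = (1*(1 + 1))**3 = (1*2)**3 = 2**3 = 8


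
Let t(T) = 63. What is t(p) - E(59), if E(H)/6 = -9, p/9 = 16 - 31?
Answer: 117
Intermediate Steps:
p = -135 (p = 9*(16 - 31) = 9*(-15) = -135)
E(H) = -54 (E(H) = 6*(-9) = -54)
t(p) - E(59) = 63 - 1*(-54) = 63 + 54 = 117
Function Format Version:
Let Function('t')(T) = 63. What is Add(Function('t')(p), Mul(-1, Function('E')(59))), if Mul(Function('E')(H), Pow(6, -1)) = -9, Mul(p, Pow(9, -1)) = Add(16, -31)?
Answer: 117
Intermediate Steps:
p = -135 (p = Mul(9, Add(16, -31)) = Mul(9, -15) = -135)
Function('E')(H) = -54 (Function('E')(H) = Mul(6, -9) = -54)
Add(Function('t')(p), Mul(-1, Function('E')(59))) = Add(63, Mul(-1, -54)) = Add(63, 54) = 117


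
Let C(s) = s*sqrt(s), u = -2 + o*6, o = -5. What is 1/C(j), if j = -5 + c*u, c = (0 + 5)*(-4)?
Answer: sqrt(635)/403225 ≈ 6.2494e-5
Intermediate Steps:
c = -20 (c = 5*(-4) = -20)
u = -32 (u = -2 - 5*6 = -2 - 30 = -32)
j = 635 (j = -5 - 20*(-32) = -5 + 640 = 635)
C(s) = s**(3/2)
1/C(j) = 1/(635**(3/2)) = 1/(635*sqrt(635)) = sqrt(635)/403225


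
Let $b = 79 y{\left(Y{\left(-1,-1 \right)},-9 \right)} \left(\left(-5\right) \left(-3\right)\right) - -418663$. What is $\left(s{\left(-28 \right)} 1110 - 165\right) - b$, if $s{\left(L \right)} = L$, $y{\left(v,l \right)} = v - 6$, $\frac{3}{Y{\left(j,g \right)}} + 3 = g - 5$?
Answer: $-442403$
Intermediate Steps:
$Y{\left(j,g \right)} = \frac{3}{-8 + g}$ ($Y{\left(j,g \right)} = \frac{3}{-3 + \left(g - 5\right)} = \frac{3}{-3 + \left(-5 + g\right)} = \frac{3}{-8 + g}$)
$y{\left(v,l \right)} = -6 + v$
$b = 411158$ ($b = 79 \left(-6 + \frac{3}{-8 - 1}\right) \left(\left(-5\right) \left(-3\right)\right) - -418663 = 79 \left(-6 + \frac{3}{-9}\right) 15 + 418663 = 79 \left(-6 + 3 \left(- \frac{1}{9}\right)\right) 15 + 418663 = 79 \left(-6 - \frac{1}{3}\right) 15 + 418663 = 79 \left(- \frac{19}{3}\right) 15 + 418663 = \left(- \frac{1501}{3}\right) 15 + 418663 = -7505 + 418663 = 411158$)
$\left(s{\left(-28 \right)} 1110 - 165\right) - b = \left(\left(-28\right) 1110 - 165\right) - 411158 = \left(-31080 - 165\right) - 411158 = -31245 - 411158 = -442403$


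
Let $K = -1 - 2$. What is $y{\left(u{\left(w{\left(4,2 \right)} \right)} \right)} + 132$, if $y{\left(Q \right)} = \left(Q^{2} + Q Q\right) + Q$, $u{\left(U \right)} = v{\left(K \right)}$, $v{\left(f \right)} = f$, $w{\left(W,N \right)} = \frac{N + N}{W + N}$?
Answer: $147$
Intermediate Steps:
$w{\left(W,N \right)} = \frac{2 N}{N + W}$
$K = -3$
$u{\left(U \right)} = -3$
$y{\left(Q \right)} = Q + 2 Q^{2}$ ($y{\left(Q \right)} = \left(Q^{2} + Q^{2}\right) + Q = 2 Q^{2} + Q = Q + 2 Q^{2}$)
$y{\left(u{\left(w{\left(4,2 \right)} \right)} \right)} + 132 = - 3 \left(1 + 2 \left(-3\right)\right) + 132 = - 3 \left(1 - 6\right) + 132 = \left(-3\right) \left(-5\right) + 132 = 15 + 132 = 147$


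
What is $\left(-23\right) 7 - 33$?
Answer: $-194$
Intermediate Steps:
$\left(-23\right) 7 - 33 = -161 - 33 = -194$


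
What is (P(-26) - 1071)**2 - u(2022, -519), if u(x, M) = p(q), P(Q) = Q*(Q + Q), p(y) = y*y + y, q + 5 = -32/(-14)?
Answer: 3868861/49 ≈ 78956.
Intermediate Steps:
q = -19/7 (q = -5 - 32/(-14) = -5 - 32*(-1/14) = -5 + 16/7 = -19/7 ≈ -2.7143)
p(y) = y + y**2 (p(y) = y**2 + y = y + y**2)
P(Q) = 2*Q**2 (P(Q) = Q*(2*Q) = 2*Q**2)
u(x, M) = 228/49 (u(x, M) = -19*(1 - 19/7)/7 = -19/7*(-12/7) = 228/49)
(P(-26) - 1071)**2 - u(2022, -519) = (2*(-26)**2 - 1071)**2 - 1*228/49 = (2*676 - 1071)**2 - 228/49 = (1352 - 1071)**2 - 228/49 = 281**2 - 228/49 = 78961 - 228/49 = 3868861/49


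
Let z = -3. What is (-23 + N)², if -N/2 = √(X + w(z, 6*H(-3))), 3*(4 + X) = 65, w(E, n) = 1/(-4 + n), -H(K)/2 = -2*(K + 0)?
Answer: 34178/57 + 230*√9177/57 ≈ 986.16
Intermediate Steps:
H(K) = 4*K (H(K) = -(-4)*(K + 0) = -(-4)*K = 4*K)
X = 53/3 (X = -4 + (⅓)*65 = -4 + 65/3 = 53/3 ≈ 17.667)
N = -5*√9177/57 (N = -2*√(53/3 + 1/(-4 + 6*(4*(-3)))) = -2*√(53/3 + 1/(-4 + 6*(-12))) = -2*√(53/3 + 1/(-4 - 72)) = -2*√(53/3 + 1/(-76)) = -2*√(53/3 - 1/76) = -5*√9177/57 ≈ -8.4032)
(-23 + N)² = (-23 - 5*√9177/57)²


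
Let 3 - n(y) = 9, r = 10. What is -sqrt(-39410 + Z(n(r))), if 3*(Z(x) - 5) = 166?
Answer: -I*sqrt(354147)/3 ≈ -198.37*I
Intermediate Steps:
n(y) = -6 (n(y) = 3 - 1*9 = 3 - 9 = -6)
Z(x) = 181/3 (Z(x) = 5 + (1/3)*166 = 5 + 166/3 = 181/3)
-sqrt(-39410 + Z(n(r))) = -sqrt(-39410 + 181/3) = -sqrt(-118049/3) = -I*sqrt(354147)/3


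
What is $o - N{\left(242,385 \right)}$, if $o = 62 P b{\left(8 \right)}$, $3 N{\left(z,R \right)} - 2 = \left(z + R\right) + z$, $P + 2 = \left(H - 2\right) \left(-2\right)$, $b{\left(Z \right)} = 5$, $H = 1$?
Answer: $- \frac{871}{3} \approx -290.33$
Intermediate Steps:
$P = 0$ ($P = -2 + \left(1 - 2\right) \left(-2\right) = -2 - -2 = -2 + 2 = 0$)
$N{\left(z,R \right)} = \frac{2}{3} + \frac{R}{3} + \frac{2 z}{3}$ ($N{\left(z,R \right)} = \frac{2}{3} + \frac{\left(z + R\right) + z}{3} = \frac{2}{3} + \frac{\left(R + z\right) + z}{3} = \frac{2}{3} + \frac{R + 2 z}{3} = \frac{2}{3} + \left(\frac{R}{3} + \frac{2 z}{3}\right) = \frac{2}{3} + \frac{R}{3} + \frac{2 z}{3}$)
$o = 0$ ($o = 62 \cdot 0 \cdot 5 = 0 \cdot 5 = 0$)
$o - N{\left(242,385 \right)} = 0 - \left(\frac{2}{3} + \frac{1}{3} \cdot 385 + \frac{2}{3} \cdot 242\right) = 0 - \left(\frac{2}{3} + \frac{385}{3} + \frac{484}{3}\right) = 0 - \frac{871}{3} = - \frac{871}{3}$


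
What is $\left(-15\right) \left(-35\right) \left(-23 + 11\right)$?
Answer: $-6300$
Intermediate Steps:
$\left(-15\right) \left(-35\right) \left(-23 + 11\right) = 525 \left(-12\right) = -6300$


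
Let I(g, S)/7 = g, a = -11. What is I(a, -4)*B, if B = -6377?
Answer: 491029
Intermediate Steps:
I(g, S) = 7*g
I(a, -4)*B = (7*(-11))*(-6377) = -77*(-6377) = 491029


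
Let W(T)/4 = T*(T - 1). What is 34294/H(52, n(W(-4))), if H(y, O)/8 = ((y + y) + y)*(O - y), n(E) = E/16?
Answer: -1319/2256 ≈ -0.58466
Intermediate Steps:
W(T) = 4*T*(-1 + T) (W(T) = 4*(T*(T - 1)) = 4*(T*(-1 + T)) = 4*T*(-1 + T))
n(E) = E/16 (n(E) = E*(1/16) = E/16)
H(y, O) = 24*y*(O - y) (H(y, O) = 8*(((y + y) + y)*(O - y)) = 8*((2*y + y)*(O - y)) = 8*((3*y)*(O - y)) = 8*(3*y*(O - y)) = 24*y*(O - y))
34294/H(52, n(W(-4))) = 34294/((24*52*((4*(-4)*(-1 - 4))/16 - 1*52))) = 34294/((24*52*((4*(-4)*(-5))/16 - 52))) = 34294/((24*52*((1/16)*80 - 52))) = 34294/((24*52*(5 - 52))) = 34294/((24*52*(-47))) = 34294/(-58656) = 34294*(-1/58656) = -1319/2256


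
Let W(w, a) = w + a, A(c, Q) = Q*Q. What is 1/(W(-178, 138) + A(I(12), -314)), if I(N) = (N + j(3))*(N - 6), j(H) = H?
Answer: 1/98556 ≈ 1.0147e-5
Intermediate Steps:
I(N) = (-6 + N)*(3 + N) (I(N) = (N + 3)*(N - 6) = (3 + N)*(-6 + N) = (-6 + N)*(3 + N))
A(c, Q) = Q²
W(w, a) = a + w
1/(W(-178, 138) + A(I(12), -314)) = 1/((138 - 178) + (-314)²) = 1/(-40 + 98596) = 1/98556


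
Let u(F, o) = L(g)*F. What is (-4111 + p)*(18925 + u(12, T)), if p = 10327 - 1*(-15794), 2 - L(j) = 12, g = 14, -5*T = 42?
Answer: 413898050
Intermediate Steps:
T = -42/5 (T = -1/5*42 = -42/5 ≈ -8.4000)
L(j) = -10 (L(j) = 2 - 1*12 = 2 - 12 = -10)
u(F, o) = -10*F
p = 26121 (p = 10327 + 15794 = 26121)
(-4111 + p)*(18925 + u(12, T)) = (-4111 + 26121)*(18925 - 10*12) = 22010*(18925 - 120) = 22010*18805 = 413898050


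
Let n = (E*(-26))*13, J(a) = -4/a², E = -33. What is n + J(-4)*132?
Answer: 11121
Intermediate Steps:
J(a) = -4/a²
n = 11154 (n = -33*(-26)*13 = 858*13 = 11154)
n + J(-4)*132 = 11154 - 4/(-4)²*132 = 11154 - 4*1/16*132 = 11154 - ¼*132 = 11154 - 33 = 11121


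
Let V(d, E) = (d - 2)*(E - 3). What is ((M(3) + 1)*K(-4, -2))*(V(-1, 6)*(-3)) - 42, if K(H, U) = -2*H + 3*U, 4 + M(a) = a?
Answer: -42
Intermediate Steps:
V(d, E) = (-3 + E)*(-2 + d) (V(d, E) = (-2 + d)*(-3 + E) = (-3 + E)*(-2 + d))
M(a) = -4 + a
((M(3) + 1)*K(-4, -2))*(V(-1, 6)*(-3)) - 42 = (((-4 + 3) + 1)*(-2*(-4) + 3*(-2)))*((6 - 3*(-1) - 2*6 + 6*(-1))*(-3)) - 42 = ((-1 + 1)*(8 - 6))*((6 + 3 - 12 - 6)*(-3)) - 42 = (0*2)*(-9*(-3)) - 42 = 0*27 - 42 = 0 - 42 = -42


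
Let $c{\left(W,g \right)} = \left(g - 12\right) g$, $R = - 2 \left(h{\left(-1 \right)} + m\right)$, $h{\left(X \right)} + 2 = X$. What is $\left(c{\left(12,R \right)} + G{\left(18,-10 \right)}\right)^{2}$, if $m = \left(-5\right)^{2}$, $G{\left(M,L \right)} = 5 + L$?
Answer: $6046681$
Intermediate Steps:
$h{\left(X \right)} = -2 + X$
$m = 25$
$R = -44$ ($R = - 2 \left(\left(-2 - 1\right) + 25\right) = - 2 \left(-3 + 25\right) = \left(-2\right) 22 = -44$)
$c{\left(W,g \right)} = g \left(-12 + g\right)$ ($c{\left(W,g \right)} = \left(g - 12\right) g = \left(-12 + g\right) g = g \left(-12 + g\right)$)
$\left(c{\left(12,R \right)} + G{\left(18,-10 \right)}\right)^{2} = \left(- 44 \left(-12 - 44\right) + \left(5 - 10\right)\right)^{2} = \left(\left(-44\right) \left(-56\right) - 5\right)^{2} = \left(2464 - 5\right)^{2} = 2459^{2} = 6046681$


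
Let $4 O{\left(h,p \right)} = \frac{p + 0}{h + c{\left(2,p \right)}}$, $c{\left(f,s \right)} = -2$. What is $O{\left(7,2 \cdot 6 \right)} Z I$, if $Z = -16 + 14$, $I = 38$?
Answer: $- \frac{228}{5} \approx -45.6$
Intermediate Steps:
$O{\left(h,p \right)} = \frac{p}{4 \left(-2 + h\right)}$ ($O{\left(h,p \right)} = \frac{\left(p + 0\right) \frac{1}{h - 2}}{4} = \frac{p \frac{1}{-2 + h}}{4} = \frac{p}{4 \left(-2 + h\right)}$)
$Z = -2$
$O{\left(7,2 \cdot 6 \right)} Z I = \frac{2 \cdot 6}{4 \left(-2 + 7\right)} \left(-2\right) 38 = \frac{1}{4} \cdot 12 \cdot \frac{1}{5} \left(-2\right) 38 = \frac{3}{5} \left(-2\right) 38 = \left(- \frac{6}{5}\right) 38 = - \frac{228}{5}$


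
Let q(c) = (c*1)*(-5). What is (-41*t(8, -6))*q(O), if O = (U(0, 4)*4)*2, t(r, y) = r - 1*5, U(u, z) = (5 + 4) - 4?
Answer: 24600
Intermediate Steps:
U(u, z) = 5 (U(u, z) = 9 - 4 = 5)
t(r, y) = -5 + r (t(r, y) = r - 5 = -5 + r)
O = 40 (O = (5*4)*2 = 20*2 = 40)
q(c) = -5*c (q(c) = c*(-5) = -5*c)
(-41*t(8, -6))*q(O) = (-41*(-5 + 8))*(-5*40) = -41*3*(-200) = -123*(-200) = 24600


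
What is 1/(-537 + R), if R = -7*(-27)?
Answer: -1/348 ≈ -0.0028736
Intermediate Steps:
R = 189
1/(-537 + R) = 1/(-537 + 189) = 1/(-348) = -1/348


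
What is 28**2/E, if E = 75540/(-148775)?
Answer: -5831980/3777 ≈ -1544.1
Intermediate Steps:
E = -15108/29755 (E = 75540*(-1/148775) = -15108/29755 ≈ -0.50775)
28**2/E = 28**2/(-15108/29755) = 784*(-29755/15108) = -5831980/3777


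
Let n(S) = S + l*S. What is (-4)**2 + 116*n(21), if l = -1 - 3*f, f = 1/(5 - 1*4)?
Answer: -7292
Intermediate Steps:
f = 1 (f = 1/(5 - 4) = 1/1 = 1)
l = -4 (l = -1 - 3*1 = -1 - 3 = -4)
n(S) = -3*S (n(S) = S - 4*S = -3*S)
(-4)**2 + 116*n(21) = (-4)**2 + 116*(-3*21) = 16 + 116*(-63) = 16 - 7308 = -7292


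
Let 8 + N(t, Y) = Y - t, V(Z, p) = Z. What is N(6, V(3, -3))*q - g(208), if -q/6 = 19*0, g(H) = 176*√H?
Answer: -704*√13 ≈ -2538.3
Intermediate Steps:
N(t, Y) = -8 + Y - t (N(t, Y) = -8 + (Y - t) = -8 + Y - t)
q = 0 (q = -114*0 = -6*0 = 0)
N(6, V(3, -3))*q - g(208) = (-8 + 3 - 1*6)*0 - 176*√208 = (-8 + 3 - 6)*0 - 176*4*√13 = -11*0 - 704*√13 = 0 - 704*√13 = -704*√13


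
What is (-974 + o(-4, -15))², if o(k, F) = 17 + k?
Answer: 923521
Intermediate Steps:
(-974 + o(-4, -15))² = (-974 + (17 - 4))² = (-974 + 13)² = (-961)² = 923521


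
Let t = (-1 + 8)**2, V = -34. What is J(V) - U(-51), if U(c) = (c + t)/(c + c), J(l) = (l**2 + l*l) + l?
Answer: 116177/51 ≈ 2278.0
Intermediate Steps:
t = 49 (t = 7**2 = 49)
J(l) = l + 2*l**2 (J(l) = (l**2 + l**2) + l = 2*l**2 + l = l + 2*l**2)
U(c) = (49 + c)/(2*c) (U(c) = (c + 49)/(c + c) = (49 + c)/((2*c)) = (49 + c)*(1/(2*c)) = (49 + c)/(2*c))
J(V) - U(-51) = -34*(1 + 2*(-34)) - (49 - 51)/(2*(-51)) = -34*(1 - 68) - (-1)*(-2)/(2*51) = -34*(-67) - 1*1/51 = 2278 - 1/51 = 116177/51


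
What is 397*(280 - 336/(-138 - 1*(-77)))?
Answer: 6914152/61 ≈ 1.1335e+5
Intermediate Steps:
397*(280 - 336/(-138 - 1*(-77))) = 397*(280 - 336/(-138 + 77)) = 397*(280 - 336/(-61)) = 397*(280 - 336*(-1/61)) = 397*(280 + 336/61) = 397*(17416/61) = 6914152/61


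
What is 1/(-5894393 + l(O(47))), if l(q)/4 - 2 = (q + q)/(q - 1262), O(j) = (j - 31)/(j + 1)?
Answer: -3785/22310247233 ≈ -1.6965e-7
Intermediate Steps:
O(j) = (-31 + j)/(1 + j)
l(q) = 8 + 8*q/(-1262 + q) (l(q) = 8 + 4*((q + q)/(q - 1262)) = 8 + 4*((2*q)/(-1262 + q)) = 8 + 4*(2*q/(-1262 + q)) = 8 + 8*q/(-1262 + q))
1/(-5894393 + l(O(47))) = 1/(-5894393 + 16*(-631 + (-31 + 47)/(1 + 47))/(-1262 + (-31 + 47)/(1 + 47))) = 1/(-5894393 + 16*(-631 + 16/48)/(-1262 + 16/48)) = 1/(-5894393 + 16*(-631 + (1/48)*16)/(-1262 + (1/48)*16)) = 1/(-5894393 + 16*(-631 + ⅓)/(-1262 + ⅓)) = 1/(-5894393 + 16*(-1892/3)/(-3785/3)) = 1/(-5894393 + 16*(-3/3785)*(-1892/3)) = 1/(-5894393 + 30272/3785) = 1/(-22310247233/3785) = -3785/22310247233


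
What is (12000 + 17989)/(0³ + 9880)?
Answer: 29989/9880 ≈ 3.0353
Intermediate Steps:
(12000 + 17989)/(0³ + 9880) = 29989/(0 + 9880) = 29989/9880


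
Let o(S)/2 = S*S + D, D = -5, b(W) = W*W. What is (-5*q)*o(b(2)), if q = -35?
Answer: 3850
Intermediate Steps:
b(W) = W²
o(S) = -10 + 2*S² (o(S) = 2*(S*S - 5) = 2*(S² - 5) = 2*(-5 + S²) = -10 + 2*S²)
(-5*q)*o(b(2)) = (-5*(-35))*(-10 + 2*(2²)²) = 175*(-10 + 2*4²) = 175*(-10 + 2*16) = 175*(-10 + 32) = 175*22 = 3850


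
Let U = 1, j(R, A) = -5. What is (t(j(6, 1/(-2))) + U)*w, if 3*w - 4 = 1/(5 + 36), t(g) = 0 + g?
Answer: -220/41 ≈ -5.3659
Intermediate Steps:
t(g) = g
w = 55/41 (w = 4/3 + 1/(3*(5 + 36)) = 4/3 + (⅓)/41 = 4/3 + (⅓)*(1/41) = 4/3 + 1/123 = 55/41 ≈ 1.3415)
(t(j(6, 1/(-2))) + U)*w = (-5 + 1)*(55/41) = -4*55/41 = -220/41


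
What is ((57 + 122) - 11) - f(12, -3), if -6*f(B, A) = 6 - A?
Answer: 339/2 ≈ 169.50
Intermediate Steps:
f(B, A) = -1 + A/6 (f(B, A) = -(6 - A)/6 = -1 + A/6)
((57 + 122) - 11) - f(12, -3) = ((57 + 122) - 11) - (-1 + (⅙)*(-3)) = (179 - 11) - (-1 - ½) = 168 - 1*(-3/2) = 168 + 3/2 = 339/2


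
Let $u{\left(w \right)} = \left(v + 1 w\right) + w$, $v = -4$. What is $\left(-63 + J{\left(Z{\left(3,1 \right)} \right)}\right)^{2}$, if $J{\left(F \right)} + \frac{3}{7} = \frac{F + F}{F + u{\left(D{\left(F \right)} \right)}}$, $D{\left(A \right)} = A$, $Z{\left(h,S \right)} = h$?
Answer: $\frac{4743684}{1225} \approx 3872.4$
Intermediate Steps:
$u{\left(w \right)} = -4 + 2 w$ ($u{\left(w \right)} = \left(-4 + 1 w\right) + w = \left(-4 + w\right) + w = -4 + 2 w$)
$J{\left(F \right)} = - \frac{3}{7} + \frac{2 F}{-4 + 3 F}$ ($J{\left(F \right)} = - \frac{3}{7} + \frac{F + F}{F + \left(-4 + 2 F\right)} = - \frac{3}{7} + \frac{2 F}{-4 + 3 F}$)
$\left(-63 + J{\left(Z{\left(3,1 \right)} \right)}\right)^{2} = \left(-63 + \frac{12 + 5 \cdot 3}{7 \left(-4 + 3 \cdot 3\right)}\right)^{2} = \left(-63 + \frac{12 + 15}{7 \left(-4 + 9\right)}\right)^{2} = \left(-63 + \frac{1}{7} \cdot \frac{1}{5} \cdot 27\right)^{2} = \left(-63 + \frac{27}{35}\right)^{2} = \left(- \frac{2178}{35}\right)^{2} = \frac{4743684}{1225}$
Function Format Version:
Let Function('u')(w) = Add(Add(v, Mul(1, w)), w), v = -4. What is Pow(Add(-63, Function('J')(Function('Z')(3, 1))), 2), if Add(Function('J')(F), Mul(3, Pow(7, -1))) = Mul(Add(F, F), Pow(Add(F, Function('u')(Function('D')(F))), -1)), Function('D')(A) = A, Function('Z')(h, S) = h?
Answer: Rational(4743684, 1225) ≈ 3872.4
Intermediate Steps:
Function('u')(w) = Add(-4, Mul(2, w)) (Function('u')(w) = Add(Add(-4, Mul(1, w)), w) = Add(Add(-4, w), w) = Add(-4, Mul(2, w)))
Function('J')(F) = Add(Rational(-3, 7), Mul(2, F, Pow(Add(-4, Mul(3, F)), -1))) (Function('J')(F) = Add(Rational(-3, 7), Mul(Add(F, F), Pow(Add(F, Add(-4, Mul(2, F))), -1))) = Add(Rational(-3, 7), Mul(Mul(2, F), Pow(Add(-4, Mul(3, F)), -1))) = Add(Rational(-3, 7), Mul(2, F, Pow(Add(-4, Mul(3, F)), -1))))
Pow(Add(-63, Function('J')(Function('Z')(3, 1))), 2) = Pow(Add(-63, Mul(Rational(1, 7), Pow(Add(-4, Mul(3, 3)), -1), Add(12, Mul(5, 3)))), 2) = Pow(Add(-63, Mul(Rational(1, 7), Pow(Add(-4, 9), -1), Add(12, 15))), 2) = Pow(Add(-63, Mul(Rational(1, 7), Pow(5, -1), 27)), 2) = Pow(Add(-63, Mul(Rational(1, 7), Rational(1, 5), 27)), 2) = Pow(Add(-63, Rational(27, 35)), 2) = Pow(Rational(-2178, 35), 2) = Rational(4743684, 1225)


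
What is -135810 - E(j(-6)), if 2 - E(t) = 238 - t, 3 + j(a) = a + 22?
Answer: -135587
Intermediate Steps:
j(a) = 19 + a (j(a) = -3 + (a + 22) = -3 + (22 + a) = 19 + a)
E(t) = -236 + t (E(t) = 2 - (238 - t) = 2 + (-238 + t) = -236 + t)
-135810 - E(j(-6)) = -135810 - (-236 + (19 - 6)) = -135810 - (-236 + 13) = -135810 - 1*(-223) = -135810 + 223 = -135587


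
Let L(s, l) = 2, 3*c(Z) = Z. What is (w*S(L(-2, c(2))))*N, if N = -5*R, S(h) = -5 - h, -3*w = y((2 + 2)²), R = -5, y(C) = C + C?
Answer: 5600/3 ≈ 1866.7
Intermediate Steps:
c(Z) = Z/3
y(C) = 2*C
w = -32/3 (w = -2*(2 + 2)²/3 = -2*4²/3 = -2*16/3 = -⅓*32 = -32/3 ≈ -10.667)
N = 25 (N = -5*(-5) = 25)
(w*S(L(-2, c(2))))*N = -32*(-5 - 1*2)/3*25 = -32*(-5 - 2)/3*25 = -32/3*(-7)*25 = (224/3)*25 = 5600/3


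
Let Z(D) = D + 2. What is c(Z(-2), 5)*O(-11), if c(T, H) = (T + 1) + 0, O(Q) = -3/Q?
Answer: 3/11 ≈ 0.27273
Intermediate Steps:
Z(D) = 2 + D
c(T, H) = 1 + T (c(T, H) = (1 + T) + 0 = 1 + T)
c(Z(-2), 5)*O(-11) = (1 + (2 - 2))*(-3/(-11)) = (1 + 0)*(-3*(-1/11)) = 1*(3/11) = 3/11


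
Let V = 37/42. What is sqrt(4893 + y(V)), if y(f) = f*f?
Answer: sqrt(8632621)/42 ≈ 69.956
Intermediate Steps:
V = 37/42 (V = 37*(1/42) = 37/42 ≈ 0.88095)
y(f) = f**2
sqrt(4893 + y(V)) = sqrt(4893 + (37/42)**2) = sqrt(4893 + 1369/1764) = sqrt(8632621/1764) = sqrt(8632621)/42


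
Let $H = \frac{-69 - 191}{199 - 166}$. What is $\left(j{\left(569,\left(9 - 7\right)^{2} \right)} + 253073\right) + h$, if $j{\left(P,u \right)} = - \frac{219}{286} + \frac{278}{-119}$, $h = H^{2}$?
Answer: $\frac{852894264787}{3369366} \approx 2.5313 \cdot 10^{5}$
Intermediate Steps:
$H = - \frac{260}{33} \approx -7.8788$
$h = \frac{67600}{1089}$ ($h = \left(- \frac{260}{33}\right)^{2} = \frac{67600}{1089} \approx 62.075$)
$j{\left(P,u \right)} = - \frac{105569}{34034}$ ($j{\left(P,u \right)} = \left(-219\right) \frac{1}{286} + 278 \left(- \frac{1}{119}\right) = - \frac{219}{286} - \frac{278}{119} = - \frac{105569}{34034}$)
$\left(j{\left(569,\left(9 - 7\right)^{2} \right)} + 253073\right) + h = \left(- \frac{105569}{34034} + 253073\right) + \frac{67600}{1089} = \frac{8612980913}{34034} + \frac{67600}{1089} = \frac{852894264787}{3369366}$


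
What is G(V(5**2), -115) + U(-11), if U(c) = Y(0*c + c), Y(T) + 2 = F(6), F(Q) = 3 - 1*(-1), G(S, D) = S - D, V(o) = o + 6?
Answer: 148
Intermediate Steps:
V(o) = 6 + o
F(Q) = 4 (F(Q) = 3 + 1 = 4)
Y(T) = 2 (Y(T) = -2 + 4 = 2)
U(c) = 2
G(V(5**2), -115) + U(-11) = ((6 + 5**2) - 1*(-115)) + 2 = ((6 + 25) + 115) + 2 = (31 + 115) + 2 = 146 + 2 = 148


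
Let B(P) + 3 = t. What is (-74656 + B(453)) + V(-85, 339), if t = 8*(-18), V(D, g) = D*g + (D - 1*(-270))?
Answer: -103433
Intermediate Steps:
V(D, g) = 270 + D + D*g (V(D, g) = D*g + (D + 270) = D*g + (270 + D) = 270 + D + D*g)
t = -144
B(P) = -147 (B(P) = -3 - 144 = -147)
(-74656 + B(453)) + V(-85, 339) = (-74656 - 147) + (270 - 85 - 85*339) = -74803 + (270 - 85 - 28815) = -74803 - 28630 = -103433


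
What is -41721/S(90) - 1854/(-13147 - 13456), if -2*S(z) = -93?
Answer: -739878368/824693 ≈ -897.16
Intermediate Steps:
S(z) = 93/2 (S(z) = -½*(-93) = 93/2)
-41721/S(90) - 1854/(-13147 - 13456) = -41721/93/2 - 1854/(-13147 - 13456) = -41721*2/93 - 1854/(-26603) = -27814/31 - 1854*(-1/26603) = -27814/31 + 1854/26603 = -739878368/824693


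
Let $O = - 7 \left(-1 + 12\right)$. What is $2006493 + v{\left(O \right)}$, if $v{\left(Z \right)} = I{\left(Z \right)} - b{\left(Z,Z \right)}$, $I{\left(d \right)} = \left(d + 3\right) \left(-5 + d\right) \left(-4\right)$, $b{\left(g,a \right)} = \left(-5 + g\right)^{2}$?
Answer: $1975497$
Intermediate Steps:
$I{\left(d \right)} = \left(3 + d\right) \left(20 - 4 d\right)$
$O = -77$ ($O = \left(-7\right) 11 = -77$)
$v{\left(Z \right)} = 60 - \left(-5 + Z\right)^{2} - 4 Z^{2} + 8 Z$ ($v{\left(Z \right)} = \left(60 - 4 Z^{2} + 8 Z\right) - \left(-5 + Z\right)^{2} = 60 - \left(-5 + Z\right)^{2} - 4 Z^{2} + 8 Z$)
$2006493 + v{\left(O \right)} = 2006493 + \left(35 - 5 \left(-77\right)^{2} + 18 \left(-77\right)\right) = 2006493 - 30996 = 1975497$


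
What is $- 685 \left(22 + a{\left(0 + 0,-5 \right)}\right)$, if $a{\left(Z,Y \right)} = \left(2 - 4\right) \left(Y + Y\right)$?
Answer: $-28770$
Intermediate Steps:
$a{\left(Z,Y \right)} = - 4 Y$ ($a{\left(Z,Y \right)} = - 2 \cdot 2 Y = - 4 Y$)
$- 685 \left(22 + a{\left(0 + 0,-5 \right)}\right) = - 685 \left(22 - -20\right) = - 685 \left(22 + 20\right) = \left(-685\right) 42 = -28770$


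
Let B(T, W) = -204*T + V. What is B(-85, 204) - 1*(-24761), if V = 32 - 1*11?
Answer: 42122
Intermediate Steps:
V = 21 (V = 32 - 11 = 21)
B(T, W) = 21 - 204*T (B(T, W) = -204*T + 21 = 21 - 204*T)
B(-85, 204) - 1*(-24761) = (21 - 204*(-85)) - 1*(-24761) = (21 + 17340) + 24761 = 17361 + 24761 = 42122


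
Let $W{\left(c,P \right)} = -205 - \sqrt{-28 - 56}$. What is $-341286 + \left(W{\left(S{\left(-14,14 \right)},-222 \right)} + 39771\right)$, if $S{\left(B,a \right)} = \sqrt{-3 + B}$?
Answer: $-301720 - 2 i \sqrt{21} \approx -3.0172 \cdot 10^{5} - 9.1651 i$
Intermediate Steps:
$W{\left(c,P \right)} = -205 - 2 i \sqrt{21}$ ($W{\left(c,P \right)} = -205 - \sqrt{-84} = -205 - 2 i \sqrt{21}$)
$-341286 + \left(W{\left(S{\left(-14,14 \right)},-222 \right)} + 39771\right) = -341286 + \left(\left(-205 - 2 i \sqrt{21}\right) + 39771\right) = -341286 + \left(39566 - 2 i \sqrt{21}\right) = -301720 - 2 i \sqrt{21}$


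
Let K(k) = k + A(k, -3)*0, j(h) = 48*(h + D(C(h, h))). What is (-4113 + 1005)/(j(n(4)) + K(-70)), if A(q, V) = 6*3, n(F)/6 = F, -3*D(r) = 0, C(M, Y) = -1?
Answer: -1554/541 ≈ -2.8725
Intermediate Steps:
D(r) = 0 (D(r) = -⅓*0 = 0)
n(F) = 6*F
A(q, V) = 18
j(h) = 48*h (j(h) = 48*(h + 0) = 48*h)
K(k) = k (K(k) = k + 18*0 = k + 0 = k)
(-4113 + 1005)/(j(n(4)) + K(-70)) = (-4113 + 1005)/(48*(6*4) - 70) = -3108/(48*24 - 70) = -3108/(1152 - 70) = -3108/1082 = -3108*1/1082 = -1554/541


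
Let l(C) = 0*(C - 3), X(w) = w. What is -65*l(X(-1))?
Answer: 0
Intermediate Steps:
l(C) = 0 (l(C) = 0*(-3 + C) = 0)
-65*l(X(-1)) = -65*0 = 0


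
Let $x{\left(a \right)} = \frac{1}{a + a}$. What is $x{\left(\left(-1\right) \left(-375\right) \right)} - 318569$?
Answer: $- \frac{238926749}{750} \approx -3.1857 \cdot 10^{5}$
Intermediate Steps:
$x{\left(a \right)} = \frac{1}{2 a}$
$x{\left(\left(-1\right) \left(-375\right) \right)} - 318569 = \frac{1}{2 \left(\left(-1\right) \left(-375\right)\right)} - 318569 = \frac{1}{2 \cdot 375} - 318569 = \frac{1}{2} \cdot \frac{1}{375} - 318569 = \frac{1}{750} - 318569 = - \frac{238926749}{750}$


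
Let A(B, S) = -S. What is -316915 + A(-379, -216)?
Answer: -316699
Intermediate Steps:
-316915 + A(-379, -216) = -316915 - 1*(-216) = -316915 + 216 = -316699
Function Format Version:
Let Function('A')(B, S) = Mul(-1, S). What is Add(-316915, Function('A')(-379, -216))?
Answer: -316699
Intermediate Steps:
Add(-316915, Function('A')(-379, -216)) = Add(-316915, Mul(-1, -216)) = Add(-316915, 216) = -316699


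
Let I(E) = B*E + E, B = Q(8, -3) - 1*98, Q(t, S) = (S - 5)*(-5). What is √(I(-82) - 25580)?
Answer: I*√20906 ≈ 144.59*I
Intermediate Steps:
Q(t, S) = 25 - 5*S (Q(t, S) = (-5 + S)*(-5) = 25 - 5*S)
B = -58 (B = (25 - 5*(-3)) - 1*98 = (25 + 15) - 98 = 40 - 98 = -58)
I(E) = -57*E (I(E) = -58*E + E = -57*E)
√(I(-82) - 25580) = √(-57*(-82) - 25580) = √(4674 - 25580) = √(-20906) = I*√20906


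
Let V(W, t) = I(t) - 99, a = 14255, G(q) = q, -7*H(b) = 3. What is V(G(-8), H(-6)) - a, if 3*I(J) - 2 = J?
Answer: -301423/21 ≈ -14353.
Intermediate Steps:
I(J) = ⅔ + J/3
H(b) = -3/7 (H(b) = -⅐*3 = -3/7)
V(W, t) = -295/3 + t/3 (V(W, t) = (⅔ + t/3) - 99 = -295/3 + t/3)
V(G(-8), H(-6)) - a = (-295/3 + (⅓)*(-3/7)) - 1*14255 = (-295/3 - ⅐) - 14255 = -2068/21 - 14255 = -301423/21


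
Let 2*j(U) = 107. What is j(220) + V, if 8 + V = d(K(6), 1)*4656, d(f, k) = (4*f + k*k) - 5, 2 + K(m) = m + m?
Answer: 335323/2 ≈ 1.6766e+5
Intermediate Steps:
j(U) = 107/2 (j(U) = (½)*107 = 107/2)
K(m) = -2 + 2*m (K(m) = -2 + (m + m) = -2 + 2*m)
d(f, k) = -5 + k² + 4*f (d(f, k) = (4*f + k²) - 5 = (k² + 4*f) - 5 = -5 + k² + 4*f)
V = 167608 (V = -8 + (-5 + 1² + 4*(-2 + 2*6))*4656 = -8 + (-5 + 1 + 4*(-2 + 12))*4656 = -8 + (-5 + 1 + 4*10)*4656 = -8 + (-5 + 1 + 40)*4656 = -8 + 36*4656 = -8 + 167616 = 167608)
j(220) + V = 107/2 + 167608 = 335323/2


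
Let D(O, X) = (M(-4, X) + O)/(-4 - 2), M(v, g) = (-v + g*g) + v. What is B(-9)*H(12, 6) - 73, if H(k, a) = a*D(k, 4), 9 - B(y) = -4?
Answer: -437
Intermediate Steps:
B(y) = 13 (B(y) = 9 - 1*(-4) = 9 + 4 = 13)
M(v, g) = g**2 (M(v, g) = (-v + g**2) + v = (g**2 - v) + v = g**2)
D(O, X) = -O/6 - X**2/6 (D(O, X) = (X**2 + O)/(-4 - 2) = (O + X**2)/(-6) = (O + X**2)*(-1/6) = -O/6 - X**2/6)
H(k, a) = a*(-8/3 - k/6) (H(k, a) = a*(-k/6 - 1/6*4**2) = a*(-k/6 - 1/6*16) = a*(-k/6 - 8/3) = a*(-8/3 - k/6))
B(-9)*H(12, 6) - 73 = 13*(-1/6*6*(16 + 12)) - 73 = 13*(-1/6*6*28) - 73 = 13*(-28) - 73 = -364 - 73 = -437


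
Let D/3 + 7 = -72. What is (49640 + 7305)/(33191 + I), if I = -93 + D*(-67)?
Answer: 56945/48977 ≈ 1.1627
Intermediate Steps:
D = -237 (D = -21 + 3*(-72) = -21 - 216 = -237)
I = 15786 (I = -93 - 237*(-67) = -93 + 15879 = 15786)
(49640 + 7305)/(33191 + I) = (49640 + 7305)/(33191 + 15786) = 56945/48977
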